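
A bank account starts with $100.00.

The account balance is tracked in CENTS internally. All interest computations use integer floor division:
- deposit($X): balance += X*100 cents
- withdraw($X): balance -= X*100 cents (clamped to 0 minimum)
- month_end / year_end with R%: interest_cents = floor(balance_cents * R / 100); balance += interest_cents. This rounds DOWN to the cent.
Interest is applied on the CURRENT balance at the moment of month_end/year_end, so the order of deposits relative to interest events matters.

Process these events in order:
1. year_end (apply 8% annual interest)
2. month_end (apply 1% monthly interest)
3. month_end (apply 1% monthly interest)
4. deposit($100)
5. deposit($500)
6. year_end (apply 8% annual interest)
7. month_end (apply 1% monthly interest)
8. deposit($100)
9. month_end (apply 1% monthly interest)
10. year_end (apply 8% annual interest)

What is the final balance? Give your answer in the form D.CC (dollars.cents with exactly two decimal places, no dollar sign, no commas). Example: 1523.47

After 1 (year_end (apply 8% annual interest)): balance=$108.00 total_interest=$8.00
After 2 (month_end (apply 1% monthly interest)): balance=$109.08 total_interest=$9.08
After 3 (month_end (apply 1% monthly interest)): balance=$110.17 total_interest=$10.17
After 4 (deposit($100)): balance=$210.17 total_interest=$10.17
After 5 (deposit($500)): balance=$710.17 total_interest=$10.17
After 6 (year_end (apply 8% annual interest)): balance=$766.98 total_interest=$66.98
After 7 (month_end (apply 1% monthly interest)): balance=$774.64 total_interest=$74.64
After 8 (deposit($100)): balance=$874.64 total_interest=$74.64
After 9 (month_end (apply 1% monthly interest)): balance=$883.38 total_interest=$83.38
After 10 (year_end (apply 8% annual interest)): balance=$954.05 total_interest=$154.05

Answer: 954.05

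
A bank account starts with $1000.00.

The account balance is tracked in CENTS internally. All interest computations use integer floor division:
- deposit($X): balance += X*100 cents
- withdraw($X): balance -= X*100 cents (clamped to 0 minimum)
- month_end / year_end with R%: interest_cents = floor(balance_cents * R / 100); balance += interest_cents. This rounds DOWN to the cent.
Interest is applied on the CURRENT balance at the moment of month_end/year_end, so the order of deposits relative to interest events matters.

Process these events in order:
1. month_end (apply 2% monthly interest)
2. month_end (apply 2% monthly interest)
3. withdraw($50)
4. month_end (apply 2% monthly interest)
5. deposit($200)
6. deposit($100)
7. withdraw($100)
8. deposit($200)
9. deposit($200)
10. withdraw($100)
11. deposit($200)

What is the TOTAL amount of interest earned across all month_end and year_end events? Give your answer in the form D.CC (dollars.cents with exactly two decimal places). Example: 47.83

Answer: 60.20

Derivation:
After 1 (month_end (apply 2% monthly interest)): balance=$1020.00 total_interest=$20.00
After 2 (month_end (apply 2% monthly interest)): balance=$1040.40 total_interest=$40.40
After 3 (withdraw($50)): balance=$990.40 total_interest=$40.40
After 4 (month_end (apply 2% monthly interest)): balance=$1010.20 total_interest=$60.20
After 5 (deposit($200)): balance=$1210.20 total_interest=$60.20
After 6 (deposit($100)): balance=$1310.20 total_interest=$60.20
After 7 (withdraw($100)): balance=$1210.20 total_interest=$60.20
After 8 (deposit($200)): balance=$1410.20 total_interest=$60.20
After 9 (deposit($200)): balance=$1610.20 total_interest=$60.20
After 10 (withdraw($100)): balance=$1510.20 total_interest=$60.20
After 11 (deposit($200)): balance=$1710.20 total_interest=$60.20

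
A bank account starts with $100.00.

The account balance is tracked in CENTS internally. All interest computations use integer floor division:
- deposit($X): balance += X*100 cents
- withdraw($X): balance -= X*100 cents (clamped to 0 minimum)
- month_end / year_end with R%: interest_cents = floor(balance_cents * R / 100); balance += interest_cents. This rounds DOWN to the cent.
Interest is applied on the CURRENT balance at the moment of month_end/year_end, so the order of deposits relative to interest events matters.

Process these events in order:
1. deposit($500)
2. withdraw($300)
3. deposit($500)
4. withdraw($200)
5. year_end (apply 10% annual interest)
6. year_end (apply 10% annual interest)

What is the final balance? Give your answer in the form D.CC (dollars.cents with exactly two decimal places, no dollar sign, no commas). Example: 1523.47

Answer: 726.00

Derivation:
After 1 (deposit($500)): balance=$600.00 total_interest=$0.00
After 2 (withdraw($300)): balance=$300.00 total_interest=$0.00
After 3 (deposit($500)): balance=$800.00 total_interest=$0.00
After 4 (withdraw($200)): balance=$600.00 total_interest=$0.00
After 5 (year_end (apply 10% annual interest)): balance=$660.00 total_interest=$60.00
After 6 (year_end (apply 10% annual interest)): balance=$726.00 total_interest=$126.00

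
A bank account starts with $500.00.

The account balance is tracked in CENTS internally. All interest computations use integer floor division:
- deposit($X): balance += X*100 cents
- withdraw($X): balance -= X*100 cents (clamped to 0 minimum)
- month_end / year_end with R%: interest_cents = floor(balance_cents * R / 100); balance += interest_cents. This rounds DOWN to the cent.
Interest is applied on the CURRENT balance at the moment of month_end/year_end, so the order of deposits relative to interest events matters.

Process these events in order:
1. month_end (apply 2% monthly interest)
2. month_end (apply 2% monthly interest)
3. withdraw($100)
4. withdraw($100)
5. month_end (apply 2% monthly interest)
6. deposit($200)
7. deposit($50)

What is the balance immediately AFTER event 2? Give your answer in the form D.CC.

Answer: 520.20

Derivation:
After 1 (month_end (apply 2% monthly interest)): balance=$510.00 total_interest=$10.00
After 2 (month_end (apply 2% monthly interest)): balance=$520.20 total_interest=$20.20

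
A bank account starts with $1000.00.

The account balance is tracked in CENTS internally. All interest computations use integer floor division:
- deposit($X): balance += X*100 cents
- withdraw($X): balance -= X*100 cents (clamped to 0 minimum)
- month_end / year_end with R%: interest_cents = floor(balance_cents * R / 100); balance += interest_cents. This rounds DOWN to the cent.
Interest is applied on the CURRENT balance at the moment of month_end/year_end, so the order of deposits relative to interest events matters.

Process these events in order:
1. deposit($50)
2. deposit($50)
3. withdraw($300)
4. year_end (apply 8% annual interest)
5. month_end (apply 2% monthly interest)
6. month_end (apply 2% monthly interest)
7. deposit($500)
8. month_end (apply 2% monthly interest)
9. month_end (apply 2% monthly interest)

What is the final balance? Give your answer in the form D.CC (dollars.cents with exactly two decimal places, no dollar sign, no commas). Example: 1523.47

Answer: 1455.40

Derivation:
After 1 (deposit($50)): balance=$1050.00 total_interest=$0.00
After 2 (deposit($50)): balance=$1100.00 total_interest=$0.00
After 3 (withdraw($300)): balance=$800.00 total_interest=$0.00
After 4 (year_end (apply 8% annual interest)): balance=$864.00 total_interest=$64.00
After 5 (month_end (apply 2% monthly interest)): balance=$881.28 total_interest=$81.28
After 6 (month_end (apply 2% monthly interest)): balance=$898.90 total_interest=$98.90
After 7 (deposit($500)): balance=$1398.90 total_interest=$98.90
After 8 (month_end (apply 2% monthly interest)): balance=$1426.87 total_interest=$126.87
After 9 (month_end (apply 2% monthly interest)): balance=$1455.40 total_interest=$155.40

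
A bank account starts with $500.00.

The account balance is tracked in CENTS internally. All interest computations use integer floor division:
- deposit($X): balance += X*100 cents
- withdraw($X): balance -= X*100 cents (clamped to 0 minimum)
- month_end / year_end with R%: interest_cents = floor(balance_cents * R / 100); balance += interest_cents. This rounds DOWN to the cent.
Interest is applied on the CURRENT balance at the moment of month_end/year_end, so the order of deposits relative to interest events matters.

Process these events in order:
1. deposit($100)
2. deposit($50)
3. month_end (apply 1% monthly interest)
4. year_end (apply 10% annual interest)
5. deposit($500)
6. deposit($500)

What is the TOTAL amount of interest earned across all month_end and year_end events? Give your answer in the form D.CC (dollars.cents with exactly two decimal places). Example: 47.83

Answer: 72.15

Derivation:
After 1 (deposit($100)): balance=$600.00 total_interest=$0.00
After 2 (deposit($50)): balance=$650.00 total_interest=$0.00
After 3 (month_end (apply 1% monthly interest)): balance=$656.50 total_interest=$6.50
After 4 (year_end (apply 10% annual interest)): balance=$722.15 total_interest=$72.15
After 5 (deposit($500)): balance=$1222.15 total_interest=$72.15
After 6 (deposit($500)): balance=$1722.15 total_interest=$72.15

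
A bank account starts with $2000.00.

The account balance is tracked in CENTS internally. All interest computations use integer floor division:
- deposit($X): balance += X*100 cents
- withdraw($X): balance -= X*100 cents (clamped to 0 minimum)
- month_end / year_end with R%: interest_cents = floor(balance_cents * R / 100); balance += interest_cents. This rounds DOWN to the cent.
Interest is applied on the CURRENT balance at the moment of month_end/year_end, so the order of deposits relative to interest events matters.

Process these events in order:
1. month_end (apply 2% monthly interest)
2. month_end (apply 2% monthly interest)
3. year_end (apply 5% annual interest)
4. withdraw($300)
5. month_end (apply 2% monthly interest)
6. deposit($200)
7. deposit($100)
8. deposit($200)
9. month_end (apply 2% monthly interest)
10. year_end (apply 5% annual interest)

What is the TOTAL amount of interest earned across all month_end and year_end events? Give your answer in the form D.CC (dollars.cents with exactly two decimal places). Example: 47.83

Answer: 394.52

Derivation:
After 1 (month_end (apply 2% monthly interest)): balance=$2040.00 total_interest=$40.00
After 2 (month_end (apply 2% monthly interest)): balance=$2080.80 total_interest=$80.80
After 3 (year_end (apply 5% annual interest)): balance=$2184.84 total_interest=$184.84
After 4 (withdraw($300)): balance=$1884.84 total_interest=$184.84
After 5 (month_end (apply 2% monthly interest)): balance=$1922.53 total_interest=$222.53
After 6 (deposit($200)): balance=$2122.53 total_interest=$222.53
After 7 (deposit($100)): balance=$2222.53 total_interest=$222.53
After 8 (deposit($200)): balance=$2422.53 total_interest=$222.53
After 9 (month_end (apply 2% monthly interest)): balance=$2470.98 total_interest=$270.98
After 10 (year_end (apply 5% annual interest)): balance=$2594.52 total_interest=$394.52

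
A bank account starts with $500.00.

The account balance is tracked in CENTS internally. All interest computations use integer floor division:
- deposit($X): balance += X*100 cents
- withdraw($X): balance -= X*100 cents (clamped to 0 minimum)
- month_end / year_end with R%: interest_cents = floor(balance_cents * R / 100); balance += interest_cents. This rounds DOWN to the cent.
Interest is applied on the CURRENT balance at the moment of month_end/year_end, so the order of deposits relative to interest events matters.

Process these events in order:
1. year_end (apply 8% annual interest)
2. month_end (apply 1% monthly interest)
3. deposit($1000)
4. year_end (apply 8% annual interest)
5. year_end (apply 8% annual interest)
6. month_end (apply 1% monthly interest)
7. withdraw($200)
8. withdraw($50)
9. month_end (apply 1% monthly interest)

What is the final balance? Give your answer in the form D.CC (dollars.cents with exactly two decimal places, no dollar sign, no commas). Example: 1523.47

Answer: 1586.27

Derivation:
After 1 (year_end (apply 8% annual interest)): balance=$540.00 total_interest=$40.00
After 2 (month_end (apply 1% monthly interest)): balance=$545.40 total_interest=$45.40
After 3 (deposit($1000)): balance=$1545.40 total_interest=$45.40
After 4 (year_end (apply 8% annual interest)): balance=$1669.03 total_interest=$169.03
After 5 (year_end (apply 8% annual interest)): balance=$1802.55 total_interest=$302.55
After 6 (month_end (apply 1% monthly interest)): balance=$1820.57 total_interest=$320.57
After 7 (withdraw($200)): balance=$1620.57 total_interest=$320.57
After 8 (withdraw($50)): balance=$1570.57 total_interest=$320.57
After 9 (month_end (apply 1% monthly interest)): balance=$1586.27 total_interest=$336.27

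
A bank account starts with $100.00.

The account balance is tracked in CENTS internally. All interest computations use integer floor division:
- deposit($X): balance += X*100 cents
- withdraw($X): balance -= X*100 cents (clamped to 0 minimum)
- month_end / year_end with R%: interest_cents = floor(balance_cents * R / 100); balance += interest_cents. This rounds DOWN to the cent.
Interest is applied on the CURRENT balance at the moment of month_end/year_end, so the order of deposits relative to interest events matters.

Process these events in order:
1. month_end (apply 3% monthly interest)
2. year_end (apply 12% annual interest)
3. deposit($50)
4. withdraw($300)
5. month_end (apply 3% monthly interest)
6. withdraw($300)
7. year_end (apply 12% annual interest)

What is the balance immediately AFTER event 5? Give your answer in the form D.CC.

Answer: 0.00

Derivation:
After 1 (month_end (apply 3% monthly interest)): balance=$103.00 total_interest=$3.00
After 2 (year_end (apply 12% annual interest)): balance=$115.36 total_interest=$15.36
After 3 (deposit($50)): balance=$165.36 total_interest=$15.36
After 4 (withdraw($300)): balance=$0.00 total_interest=$15.36
After 5 (month_end (apply 3% monthly interest)): balance=$0.00 total_interest=$15.36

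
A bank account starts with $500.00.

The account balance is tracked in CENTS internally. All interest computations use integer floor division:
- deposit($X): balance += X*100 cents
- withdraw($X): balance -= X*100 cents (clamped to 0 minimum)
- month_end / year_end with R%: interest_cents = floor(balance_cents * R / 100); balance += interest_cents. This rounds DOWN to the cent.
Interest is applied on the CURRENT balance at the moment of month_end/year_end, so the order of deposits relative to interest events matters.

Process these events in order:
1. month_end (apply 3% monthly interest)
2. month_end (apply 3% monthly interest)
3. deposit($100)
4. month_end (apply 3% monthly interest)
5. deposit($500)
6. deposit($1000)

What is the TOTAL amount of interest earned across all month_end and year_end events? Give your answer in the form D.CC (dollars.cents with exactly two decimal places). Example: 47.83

Answer: 49.36

Derivation:
After 1 (month_end (apply 3% monthly interest)): balance=$515.00 total_interest=$15.00
After 2 (month_end (apply 3% monthly interest)): balance=$530.45 total_interest=$30.45
After 3 (deposit($100)): balance=$630.45 total_interest=$30.45
After 4 (month_end (apply 3% monthly interest)): balance=$649.36 total_interest=$49.36
After 5 (deposit($500)): balance=$1149.36 total_interest=$49.36
After 6 (deposit($1000)): balance=$2149.36 total_interest=$49.36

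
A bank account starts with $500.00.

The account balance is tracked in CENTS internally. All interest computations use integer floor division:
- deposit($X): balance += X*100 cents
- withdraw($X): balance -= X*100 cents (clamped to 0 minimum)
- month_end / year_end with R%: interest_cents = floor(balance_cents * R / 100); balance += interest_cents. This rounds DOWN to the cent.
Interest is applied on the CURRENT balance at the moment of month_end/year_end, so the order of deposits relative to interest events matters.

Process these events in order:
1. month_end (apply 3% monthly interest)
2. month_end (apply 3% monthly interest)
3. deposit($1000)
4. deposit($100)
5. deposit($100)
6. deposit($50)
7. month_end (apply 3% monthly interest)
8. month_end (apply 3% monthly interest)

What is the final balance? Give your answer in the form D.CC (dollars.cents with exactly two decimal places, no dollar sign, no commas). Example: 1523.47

Answer: 1888.87

Derivation:
After 1 (month_end (apply 3% monthly interest)): balance=$515.00 total_interest=$15.00
After 2 (month_end (apply 3% monthly interest)): balance=$530.45 total_interest=$30.45
After 3 (deposit($1000)): balance=$1530.45 total_interest=$30.45
After 4 (deposit($100)): balance=$1630.45 total_interest=$30.45
After 5 (deposit($100)): balance=$1730.45 total_interest=$30.45
After 6 (deposit($50)): balance=$1780.45 total_interest=$30.45
After 7 (month_end (apply 3% monthly interest)): balance=$1833.86 total_interest=$83.86
After 8 (month_end (apply 3% monthly interest)): balance=$1888.87 total_interest=$138.87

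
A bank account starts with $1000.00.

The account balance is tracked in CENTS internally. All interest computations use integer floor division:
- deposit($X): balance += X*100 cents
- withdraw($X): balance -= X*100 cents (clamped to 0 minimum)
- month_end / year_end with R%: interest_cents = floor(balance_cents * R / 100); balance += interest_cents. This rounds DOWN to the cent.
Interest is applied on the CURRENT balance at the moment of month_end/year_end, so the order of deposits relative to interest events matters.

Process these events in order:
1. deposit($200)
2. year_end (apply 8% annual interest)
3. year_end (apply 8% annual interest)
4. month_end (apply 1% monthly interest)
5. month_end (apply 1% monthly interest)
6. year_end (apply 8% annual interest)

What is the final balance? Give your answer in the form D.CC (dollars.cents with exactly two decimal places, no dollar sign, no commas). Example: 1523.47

After 1 (deposit($200)): balance=$1200.00 total_interest=$0.00
After 2 (year_end (apply 8% annual interest)): balance=$1296.00 total_interest=$96.00
After 3 (year_end (apply 8% annual interest)): balance=$1399.68 total_interest=$199.68
After 4 (month_end (apply 1% monthly interest)): balance=$1413.67 total_interest=$213.67
After 5 (month_end (apply 1% monthly interest)): balance=$1427.80 total_interest=$227.80
After 6 (year_end (apply 8% annual interest)): balance=$1542.02 total_interest=$342.02

Answer: 1542.02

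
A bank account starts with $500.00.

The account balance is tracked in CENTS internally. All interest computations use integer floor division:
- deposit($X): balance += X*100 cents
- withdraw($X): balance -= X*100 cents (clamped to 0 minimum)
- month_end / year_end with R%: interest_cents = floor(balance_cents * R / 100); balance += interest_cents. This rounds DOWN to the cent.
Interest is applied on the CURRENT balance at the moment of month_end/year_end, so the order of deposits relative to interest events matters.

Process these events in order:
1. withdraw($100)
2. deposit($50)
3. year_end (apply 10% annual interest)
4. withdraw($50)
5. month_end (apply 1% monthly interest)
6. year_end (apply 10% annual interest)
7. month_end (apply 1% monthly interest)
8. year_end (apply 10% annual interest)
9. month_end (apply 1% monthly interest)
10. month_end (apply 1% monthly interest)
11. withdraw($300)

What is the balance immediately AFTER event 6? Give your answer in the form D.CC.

Answer: 494.39

Derivation:
After 1 (withdraw($100)): balance=$400.00 total_interest=$0.00
After 2 (deposit($50)): balance=$450.00 total_interest=$0.00
After 3 (year_end (apply 10% annual interest)): balance=$495.00 total_interest=$45.00
After 4 (withdraw($50)): balance=$445.00 total_interest=$45.00
After 5 (month_end (apply 1% monthly interest)): balance=$449.45 total_interest=$49.45
After 6 (year_end (apply 10% annual interest)): balance=$494.39 total_interest=$94.39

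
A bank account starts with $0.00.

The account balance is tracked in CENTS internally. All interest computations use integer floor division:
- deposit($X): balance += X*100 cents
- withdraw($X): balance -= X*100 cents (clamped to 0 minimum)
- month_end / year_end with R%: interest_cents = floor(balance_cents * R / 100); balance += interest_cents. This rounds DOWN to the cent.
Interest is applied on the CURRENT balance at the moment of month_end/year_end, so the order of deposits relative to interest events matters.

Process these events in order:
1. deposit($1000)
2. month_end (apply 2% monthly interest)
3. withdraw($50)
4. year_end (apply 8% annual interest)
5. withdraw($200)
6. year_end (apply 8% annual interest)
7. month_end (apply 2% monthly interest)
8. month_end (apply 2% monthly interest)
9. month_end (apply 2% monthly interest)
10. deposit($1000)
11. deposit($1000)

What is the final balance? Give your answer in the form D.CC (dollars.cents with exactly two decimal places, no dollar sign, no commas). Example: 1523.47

After 1 (deposit($1000)): balance=$1000.00 total_interest=$0.00
After 2 (month_end (apply 2% monthly interest)): balance=$1020.00 total_interest=$20.00
After 3 (withdraw($50)): balance=$970.00 total_interest=$20.00
After 4 (year_end (apply 8% annual interest)): balance=$1047.60 total_interest=$97.60
After 5 (withdraw($200)): balance=$847.60 total_interest=$97.60
After 6 (year_end (apply 8% annual interest)): balance=$915.40 total_interest=$165.40
After 7 (month_end (apply 2% monthly interest)): balance=$933.70 total_interest=$183.70
After 8 (month_end (apply 2% monthly interest)): balance=$952.37 total_interest=$202.37
After 9 (month_end (apply 2% monthly interest)): balance=$971.41 total_interest=$221.41
After 10 (deposit($1000)): balance=$1971.41 total_interest=$221.41
After 11 (deposit($1000)): balance=$2971.41 total_interest=$221.41

Answer: 2971.41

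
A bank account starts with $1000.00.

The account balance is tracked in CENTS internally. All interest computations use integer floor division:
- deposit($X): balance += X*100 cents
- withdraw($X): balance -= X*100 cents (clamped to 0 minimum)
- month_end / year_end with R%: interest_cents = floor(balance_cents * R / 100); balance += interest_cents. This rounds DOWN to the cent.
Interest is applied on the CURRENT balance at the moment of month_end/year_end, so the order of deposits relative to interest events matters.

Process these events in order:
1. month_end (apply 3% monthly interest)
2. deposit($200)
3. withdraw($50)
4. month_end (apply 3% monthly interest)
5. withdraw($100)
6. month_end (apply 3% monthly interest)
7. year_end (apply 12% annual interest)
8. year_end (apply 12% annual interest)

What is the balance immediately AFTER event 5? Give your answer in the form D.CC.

After 1 (month_end (apply 3% monthly interest)): balance=$1030.00 total_interest=$30.00
After 2 (deposit($200)): balance=$1230.00 total_interest=$30.00
After 3 (withdraw($50)): balance=$1180.00 total_interest=$30.00
After 4 (month_end (apply 3% monthly interest)): balance=$1215.40 total_interest=$65.40
After 5 (withdraw($100)): balance=$1115.40 total_interest=$65.40

Answer: 1115.40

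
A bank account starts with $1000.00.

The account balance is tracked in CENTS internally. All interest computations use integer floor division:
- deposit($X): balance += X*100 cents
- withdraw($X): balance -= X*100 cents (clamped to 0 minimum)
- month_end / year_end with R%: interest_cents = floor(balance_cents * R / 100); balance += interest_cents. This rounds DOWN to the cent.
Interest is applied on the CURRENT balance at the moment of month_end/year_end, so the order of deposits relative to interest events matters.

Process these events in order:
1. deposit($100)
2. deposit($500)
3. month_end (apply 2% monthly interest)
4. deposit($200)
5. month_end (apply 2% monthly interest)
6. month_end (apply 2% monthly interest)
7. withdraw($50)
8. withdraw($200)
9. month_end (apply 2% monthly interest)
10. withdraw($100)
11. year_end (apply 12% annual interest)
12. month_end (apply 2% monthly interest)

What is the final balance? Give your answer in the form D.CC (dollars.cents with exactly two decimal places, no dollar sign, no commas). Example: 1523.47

After 1 (deposit($100)): balance=$1100.00 total_interest=$0.00
After 2 (deposit($500)): balance=$1600.00 total_interest=$0.00
After 3 (month_end (apply 2% monthly interest)): balance=$1632.00 total_interest=$32.00
After 4 (deposit($200)): balance=$1832.00 total_interest=$32.00
After 5 (month_end (apply 2% monthly interest)): balance=$1868.64 total_interest=$68.64
After 6 (month_end (apply 2% monthly interest)): balance=$1906.01 total_interest=$106.01
After 7 (withdraw($50)): balance=$1856.01 total_interest=$106.01
After 8 (withdraw($200)): balance=$1656.01 total_interest=$106.01
After 9 (month_end (apply 2% monthly interest)): balance=$1689.13 total_interest=$139.13
After 10 (withdraw($100)): balance=$1589.13 total_interest=$139.13
After 11 (year_end (apply 12% annual interest)): balance=$1779.82 total_interest=$329.82
After 12 (month_end (apply 2% monthly interest)): balance=$1815.41 total_interest=$365.41

Answer: 1815.41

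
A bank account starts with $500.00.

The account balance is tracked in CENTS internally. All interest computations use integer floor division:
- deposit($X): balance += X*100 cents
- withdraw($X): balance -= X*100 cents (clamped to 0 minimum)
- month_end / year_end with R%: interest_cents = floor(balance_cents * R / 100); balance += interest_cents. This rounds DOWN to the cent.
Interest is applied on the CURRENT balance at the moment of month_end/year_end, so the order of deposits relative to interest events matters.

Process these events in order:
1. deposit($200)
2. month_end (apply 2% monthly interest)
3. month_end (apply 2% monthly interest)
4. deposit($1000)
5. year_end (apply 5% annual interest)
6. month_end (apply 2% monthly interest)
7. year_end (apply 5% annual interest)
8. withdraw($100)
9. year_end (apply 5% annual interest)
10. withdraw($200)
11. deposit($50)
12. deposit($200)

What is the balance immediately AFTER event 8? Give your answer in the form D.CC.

After 1 (deposit($200)): balance=$700.00 total_interest=$0.00
After 2 (month_end (apply 2% monthly interest)): balance=$714.00 total_interest=$14.00
After 3 (month_end (apply 2% monthly interest)): balance=$728.28 total_interest=$28.28
After 4 (deposit($1000)): balance=$1728.28 total_interest=$28.28
After 5 (year_end (apply 5% annual interest)): balance=$1814.69 total_interest=$114.69
After 6 (month_end (apply 2% monthly interest)): balance=$1850.98 total_interest=$150.98
After 7 (year_end (apply 5% annual interest)): balance=$1943.52 total_interest=$243.52
After 8 (withdraw($100)): balance=$1843.52 total_interest=$243.52

Answer: 1843.52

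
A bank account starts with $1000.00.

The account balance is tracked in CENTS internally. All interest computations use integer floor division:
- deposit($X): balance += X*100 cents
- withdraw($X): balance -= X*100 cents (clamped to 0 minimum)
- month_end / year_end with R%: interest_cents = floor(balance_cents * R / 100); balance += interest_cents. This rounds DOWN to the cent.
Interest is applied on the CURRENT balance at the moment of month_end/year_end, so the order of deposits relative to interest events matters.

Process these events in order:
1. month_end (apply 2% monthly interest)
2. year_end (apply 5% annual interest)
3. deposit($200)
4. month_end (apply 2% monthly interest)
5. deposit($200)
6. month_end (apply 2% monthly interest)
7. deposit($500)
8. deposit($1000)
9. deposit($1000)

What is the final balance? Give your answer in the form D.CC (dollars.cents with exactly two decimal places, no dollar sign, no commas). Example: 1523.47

After 1 (month_end (apply 2% monthly interest)): balance=$1020.00 total_interest=$20.00
After 2 (year_end (apply 5% annual interest)): balance=$1071.00 total_interest=$71.00
After 3 (deposit($200)): balance=$1271.00 total_interest=$71.00
After 4 (month_end (apply 2% monthly interest)): balance=$1296.42 total_interest=$96.42
After 5 (deposit($200)): balance=$1496.42 total_interest=$96.42
After 6 (month_end (apply 2% monthly interest)): balance=$1526.34 total_interest=$126.34
After 7 (deposit($500)): balance=$2026.34 total_interest=$126.34
After 8 (deposit($1000)): balance=$3026.34 total_interest=$126.34
After 9 (deposit($1000)): balance=$4026.34 total_interest=$126.34

Answer: 4026.34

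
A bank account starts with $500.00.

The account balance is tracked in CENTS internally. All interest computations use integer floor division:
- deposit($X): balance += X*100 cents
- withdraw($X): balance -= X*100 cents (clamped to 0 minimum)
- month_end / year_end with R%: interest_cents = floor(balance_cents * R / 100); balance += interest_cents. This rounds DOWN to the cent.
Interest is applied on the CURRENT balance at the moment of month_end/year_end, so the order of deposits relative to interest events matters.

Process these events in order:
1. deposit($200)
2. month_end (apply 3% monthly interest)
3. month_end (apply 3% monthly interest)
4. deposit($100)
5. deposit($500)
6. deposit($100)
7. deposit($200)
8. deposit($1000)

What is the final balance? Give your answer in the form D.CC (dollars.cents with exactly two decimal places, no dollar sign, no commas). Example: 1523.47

Answer: 2642.63

Derivation:
After 1 (deposit($200)): balance=$700.00 total_interest=$0.00
After 2 (month_end (apply 3% monthly interest)): balance=$721.00 total_interest=$21.00
After 3 (month_end (apply 3% monthly interest)): balance=$742.63 total_interest=$42.63
After 4 (deposit($100)): balance=$842.63 total_interest=$42.63
After 5 (deposit($500)): balance=$1342.63 total_interest=$42.63
After 6 (deposit($100)): balance=$1442.63 total_interest=$42.63
After 7 (deposit($200)): balance=$1642.63 total_interest=$42.63
After 8 (deposit($1000)): balance=$2642.63 total_interest=$42.63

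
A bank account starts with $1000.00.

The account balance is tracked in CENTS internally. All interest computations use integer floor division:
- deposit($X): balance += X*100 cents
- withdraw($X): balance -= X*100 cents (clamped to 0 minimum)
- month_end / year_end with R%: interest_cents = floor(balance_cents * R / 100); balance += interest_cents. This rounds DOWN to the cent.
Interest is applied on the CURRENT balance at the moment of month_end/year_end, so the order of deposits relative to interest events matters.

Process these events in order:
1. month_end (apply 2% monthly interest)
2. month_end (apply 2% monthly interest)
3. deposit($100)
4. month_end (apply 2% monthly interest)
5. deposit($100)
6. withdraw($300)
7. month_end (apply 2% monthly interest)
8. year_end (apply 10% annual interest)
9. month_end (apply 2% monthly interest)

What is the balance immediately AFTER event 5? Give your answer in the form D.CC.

After 1 (month_end (apply 2% monthly interest)): balance=$1020.00 total_interest=$20.00
After 2 (month_end (apply 2% monthly interest)): balance=$1040.40 total_interest=$40.40
After 3 (deposit($100)): balance=$1140.40 total_interest=$40.40
After 4 (month_end (apply 2% monthly interest)): balance=$1163.20 total_interest=$63.20
After 5 (deposit($100)): balance=$1263.20 total_interest=$63.20

Answer: 1263.20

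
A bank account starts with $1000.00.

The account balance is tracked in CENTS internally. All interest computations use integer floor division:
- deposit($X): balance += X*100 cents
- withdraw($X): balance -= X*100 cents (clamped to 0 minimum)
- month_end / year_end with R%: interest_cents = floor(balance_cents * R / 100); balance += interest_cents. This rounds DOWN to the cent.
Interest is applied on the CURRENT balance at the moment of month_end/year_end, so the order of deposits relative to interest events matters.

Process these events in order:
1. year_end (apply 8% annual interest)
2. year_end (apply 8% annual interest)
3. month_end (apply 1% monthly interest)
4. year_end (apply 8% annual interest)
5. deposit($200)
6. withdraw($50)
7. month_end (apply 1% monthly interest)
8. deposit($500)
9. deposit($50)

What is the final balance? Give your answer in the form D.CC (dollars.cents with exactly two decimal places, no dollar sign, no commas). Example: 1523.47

Answer: 1986.52

Derivation:
After 1 (year_end (apply 8% annual interest)): balance=$1080.00 total_interest=$80.00
After 2 (year_end (apply 8% annual interest)): balance=$1166.40 total_interest=$166.40
After 3 (month_end (apply 1% monthly interest)): balance=$1178.06 total_interest=$178.06
After 4 (year_end (apply 8% annual interest)): balance=$1272.30 total_interest=$272.30
After 5 (deposit($200)): balance=$1472.30 total_interest=$272.30
After 6 (withdraw($50)): balance=$1422.30 total_interest=$272.30
After 7 (month_end (apply 1% monthly interest)): balance=$1436.52 total_interest=$286.52
After 8 (deposit($500)): balance=$1936.52 total_interest=$286.52
After 9 (deposit($50)): balance=$1986.52 total_interest=$286.52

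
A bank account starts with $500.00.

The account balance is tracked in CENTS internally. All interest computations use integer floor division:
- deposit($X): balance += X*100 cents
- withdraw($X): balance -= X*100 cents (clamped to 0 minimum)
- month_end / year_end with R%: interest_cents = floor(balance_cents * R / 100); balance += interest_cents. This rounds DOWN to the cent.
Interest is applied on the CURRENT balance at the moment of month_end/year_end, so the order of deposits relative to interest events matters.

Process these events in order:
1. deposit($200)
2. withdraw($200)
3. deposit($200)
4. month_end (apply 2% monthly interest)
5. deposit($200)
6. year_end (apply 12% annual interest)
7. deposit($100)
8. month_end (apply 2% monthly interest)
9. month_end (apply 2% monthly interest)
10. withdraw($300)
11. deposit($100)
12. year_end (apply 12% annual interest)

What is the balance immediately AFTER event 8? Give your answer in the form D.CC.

After 1 (deposit($200)): balance=$700.00 total_interest=$0.00
After 2 (withdraw($200)): balance=$500.00 total_interest=$0.00
After 3 (deposit($200)): balance=$700.00 total_interest=$0.00
After 4 (month_end (apply 2% monthly interest)): balance=$714.00 total_interest=$14.00
After 5 (deposit($200)): balance=$914.00 total_interest=$14.00
After 6 (year_end (apply 12% annual interest)): balance=$1023.68 total_interest=$123.68
After 7 (deposit($100)): balance=$1123.68 total_interest=$123.68
After 8 (month_end (apply 2% monthly interest)): balance=$1146.15 total_interest=$146.15

Answer: 1146.15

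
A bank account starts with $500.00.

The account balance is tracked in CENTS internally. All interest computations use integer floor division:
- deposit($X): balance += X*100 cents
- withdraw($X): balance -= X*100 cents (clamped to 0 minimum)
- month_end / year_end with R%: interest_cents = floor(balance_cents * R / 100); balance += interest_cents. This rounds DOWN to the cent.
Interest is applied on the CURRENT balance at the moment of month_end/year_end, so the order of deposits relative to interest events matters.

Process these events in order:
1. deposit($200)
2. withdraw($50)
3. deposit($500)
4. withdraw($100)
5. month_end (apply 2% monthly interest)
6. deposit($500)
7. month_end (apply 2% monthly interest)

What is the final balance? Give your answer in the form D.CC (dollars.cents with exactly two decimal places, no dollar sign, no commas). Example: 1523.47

After 1 (deposit($200)): balance=$700.00 total_interest=$0.00
After 2 (withdraw($50)): balance=$650.00 total_interest=$0.00
After 3 (deposit($500)): balance=$1150.00 total_interest=$0.00
After 4 (withdraw($100)): balance=$1050.00 total_interest=$0.00
After 5 (month_end (apply 2% monthly interest)): balance=$1071.00 total_interest=$21.00
After 6 (deposit($500)): balance=$1571.00 total_interest=$21.00
After 7 (month_end (apply 2% monthly interest)): balance=$1602.42 total_interest=$52.42

Answer: 1602.42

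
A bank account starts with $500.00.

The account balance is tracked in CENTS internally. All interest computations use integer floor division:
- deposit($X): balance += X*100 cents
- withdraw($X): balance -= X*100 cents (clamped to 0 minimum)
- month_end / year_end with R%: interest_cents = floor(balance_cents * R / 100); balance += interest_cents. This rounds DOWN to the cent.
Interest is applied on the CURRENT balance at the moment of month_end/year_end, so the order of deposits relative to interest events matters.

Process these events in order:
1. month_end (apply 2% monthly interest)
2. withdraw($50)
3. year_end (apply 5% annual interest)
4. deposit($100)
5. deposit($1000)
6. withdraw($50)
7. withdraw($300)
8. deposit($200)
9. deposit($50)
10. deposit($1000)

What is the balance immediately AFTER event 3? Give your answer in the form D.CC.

Answer: 483.00

Derivation:
After 1 (month_end (apply 2% monthly interest)): balance=$510.00 total_interest=$10.00
After 2 (withdraw($50)): balance=$460.00 total_interest=$10.00
After 3 (year_end (apply 5% annual interest)): balance=$483.00 total_interest=$33.00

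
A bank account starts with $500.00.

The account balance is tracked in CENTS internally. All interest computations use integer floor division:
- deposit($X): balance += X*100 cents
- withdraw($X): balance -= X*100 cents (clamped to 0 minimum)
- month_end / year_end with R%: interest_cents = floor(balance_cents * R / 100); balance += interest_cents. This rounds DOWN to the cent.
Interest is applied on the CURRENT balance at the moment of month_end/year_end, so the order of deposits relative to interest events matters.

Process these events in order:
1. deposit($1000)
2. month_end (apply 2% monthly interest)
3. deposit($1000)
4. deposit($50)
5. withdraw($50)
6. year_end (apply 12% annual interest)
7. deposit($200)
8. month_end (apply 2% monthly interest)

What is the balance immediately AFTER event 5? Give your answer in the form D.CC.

After 1 (deposit($1000)): balance=$1500.00 total_interest=$0.00
After 2 (month_end (apply 2% monthly interest)): balance=$1530.00 total_interest=$30.00
After 3 (deposit($1000)): balance=$2530.00 total_interest=$30.00
After 4 (deposit($50)): balance=$2580.00 total_interest=$30.00
After 5 (withdraw($50)): balance=$2530.00 total_interest=$30.00

Answer: 2530.00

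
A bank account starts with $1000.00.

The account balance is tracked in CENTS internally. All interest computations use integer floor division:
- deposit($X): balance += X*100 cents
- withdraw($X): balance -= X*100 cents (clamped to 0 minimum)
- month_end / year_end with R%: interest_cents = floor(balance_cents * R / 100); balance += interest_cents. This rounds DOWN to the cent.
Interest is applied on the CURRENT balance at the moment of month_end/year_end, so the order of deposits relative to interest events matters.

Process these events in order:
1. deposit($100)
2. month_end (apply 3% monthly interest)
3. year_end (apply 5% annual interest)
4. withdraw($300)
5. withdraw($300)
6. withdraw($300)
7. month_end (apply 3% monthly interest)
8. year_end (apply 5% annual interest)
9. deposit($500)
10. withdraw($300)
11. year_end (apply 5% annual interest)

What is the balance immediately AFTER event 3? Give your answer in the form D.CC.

Answer: 1189.65

Derivation:
After 1 (deposit($100)): balance=$1100.00 total_interest=$0.00
After 2 (month_end (apply 3% monthly interest)): balance=$1133.00 total_interest=$33.00
After 3 (year_end (apply 5% annual interest)): balance=$1189.65 total_interest=$89.65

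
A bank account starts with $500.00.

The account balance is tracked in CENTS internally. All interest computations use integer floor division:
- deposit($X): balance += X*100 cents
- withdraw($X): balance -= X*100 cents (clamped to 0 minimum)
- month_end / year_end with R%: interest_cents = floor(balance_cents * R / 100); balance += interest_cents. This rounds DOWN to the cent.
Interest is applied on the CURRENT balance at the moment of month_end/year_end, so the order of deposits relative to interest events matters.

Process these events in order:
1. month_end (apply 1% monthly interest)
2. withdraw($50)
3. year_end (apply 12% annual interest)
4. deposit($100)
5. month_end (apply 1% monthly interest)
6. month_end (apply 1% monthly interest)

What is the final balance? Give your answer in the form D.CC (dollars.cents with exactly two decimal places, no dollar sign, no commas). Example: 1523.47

After 1 (month_end (apply 1% monthly interest)): balance=$505.00 total_interest=$5.00
After 2 (withdraw($50)): balance=$455.00 total_interest=$5.00
After 3 (year_end (apply 12% annual interest)): balance=$509.60 total_interest=$59.60
After 4 (deposit($100)): balance=$609.60 total_interest=$59.60
After 5 (month_end (apply 1% monthly interest)): balance=$615.69 total_interest=$65.69
After 6 (month_end (apply 1% monthly interest)): balance=$621.84 total_interest=$71.84

Answer: 621.84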